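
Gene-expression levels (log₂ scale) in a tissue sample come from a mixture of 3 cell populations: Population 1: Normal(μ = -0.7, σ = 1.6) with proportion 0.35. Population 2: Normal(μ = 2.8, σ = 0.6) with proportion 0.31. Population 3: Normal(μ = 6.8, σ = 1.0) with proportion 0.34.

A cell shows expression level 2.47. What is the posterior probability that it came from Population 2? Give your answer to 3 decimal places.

0.935

Apply Bayes' rule: the posterior for each component is proportional to its prior times its likelihood at x.
Normal densities:
  L_1 = (1/(1.6·√(2π)))·exp(−(2.47−-0.7)²/(2·1.6²)) = 0.249339·exp(-1.96268) = 0.0350276
  L_2 = (1/(0.6·√(2π)))·exp(−(2.47−2.8)²/(2·0.6²)) = 0.664904·exp(-0.15125) = 0.571573
  L_3 = (1/(1.0·√(2π)))·exp(−(2.47−6.8)²/(2·1.0²)) = 0.398942·exp(-9.37445) = 3.38562e-05
Multiply by the mixture weights:
  P(Z=1)·L_1 = 0.35 × 0.0350276 = 0.0122597
  P(Z=2)·L_2 = 0.31 × 0.571573 = 0.177188
  P(Z=3)·L_3 = 0.34 × 3.38562e-05 = 1.15111e-05
Marginal: 0.0122597 + 0.177188 + 1.15111e-05 = 0.189459
So the posterior for Population 2 is 0.177188 / 0.189459 ≈ 0.935.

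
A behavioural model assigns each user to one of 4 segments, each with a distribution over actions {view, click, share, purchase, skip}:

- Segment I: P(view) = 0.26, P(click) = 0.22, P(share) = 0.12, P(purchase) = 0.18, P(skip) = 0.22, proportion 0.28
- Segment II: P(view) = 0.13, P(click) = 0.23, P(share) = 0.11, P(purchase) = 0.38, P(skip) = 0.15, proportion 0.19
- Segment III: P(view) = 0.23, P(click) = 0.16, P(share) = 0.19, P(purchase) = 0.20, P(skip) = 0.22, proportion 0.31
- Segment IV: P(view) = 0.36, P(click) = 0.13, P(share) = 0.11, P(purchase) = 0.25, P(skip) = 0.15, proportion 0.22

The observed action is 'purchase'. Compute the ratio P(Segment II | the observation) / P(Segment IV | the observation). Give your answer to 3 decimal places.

The posterior odds equal the prior odds times the likelihood ratio: (π_i/π_j)·(f_i(x)/f_j(x)).
Categorical probabilities:
  f_I = P(purchase | comp) = 0.18
  f_II = P(purchase | comp) = 0.38
  f_III = P(purchase | comp) = 0.20
  f_IV = P(purchase | comp) = 0.25
0.0722 / 0.055 ≈ 1.313

1.313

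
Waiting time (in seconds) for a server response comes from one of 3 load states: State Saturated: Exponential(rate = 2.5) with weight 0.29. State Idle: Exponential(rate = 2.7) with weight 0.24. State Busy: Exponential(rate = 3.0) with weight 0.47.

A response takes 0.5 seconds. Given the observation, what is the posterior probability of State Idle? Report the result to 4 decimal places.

0.2433

Apply Bayes' rule: the posterior for each component is proportional to its prior times its likelihood at x.
Exponential densities:
  L_Saturated = 0.716262
  L_Idle = 0.699949
  L_Busy = 0.66939
Unnormalised posteriors:
  π_Saturated·L_Saturated = 0.29 × 0.716262 = 0.207716
  π_Idle·L_Idle = 0.24 × 0.699949 = 0.167988
  π_Busy·L_Busy = 0.47 × 0.66939 = 0.314614
Sum: 0.207716 + 0.167988 + 0.314614 = 0.690317
P(State Idle | data) ≈ 0.2433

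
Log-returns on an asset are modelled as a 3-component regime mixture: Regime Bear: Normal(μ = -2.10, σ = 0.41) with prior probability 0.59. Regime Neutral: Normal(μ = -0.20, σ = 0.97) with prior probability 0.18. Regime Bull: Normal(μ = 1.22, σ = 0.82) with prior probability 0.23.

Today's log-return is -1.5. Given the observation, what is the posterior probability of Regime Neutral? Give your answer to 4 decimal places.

0.1326

P(component k | x) = w_k·f_k(x) / marginal(x), where marginal(x) = Σ_j w_j·f_j(x).
Component likelihoods at x = -1.5:
  L_Bear = (1/(0.41·√(2π)))·exp(−(-1.5−-2.10)²/(2·0.41²)) = 0.973030·exp(-1.07079) = 0.333494
  L_Neutral = (1/(0.97·√(2π)))·exp(−(-1.5−-0.20)²/(2·0.97²)) = 0.411281·exp(-0.89808) = 0.167536
  L_Bull = (1/(0.82·√(2π)))·exp(−(-1.5−1.22)²/(2·0.82²)) = 0.486515·exp(-5.50149) = 0.00198532
Weight by the priors:
  w_Bear·L_Bear = 0.59 × 0.333494 = 0.196761
  w_Neutral·L_Neutral = 0.18 × 0.167536 = 0.0301565
  w_Bull·L_Bull = 0.23 × 0.00198532 = 0.000456624
Marginal: 0.196761 + 0.0301565 + 0.000456624 = 0.227374
P(Regime Neutral | the observation) = 0.0301565 / 0.227374 ≈ 0.1326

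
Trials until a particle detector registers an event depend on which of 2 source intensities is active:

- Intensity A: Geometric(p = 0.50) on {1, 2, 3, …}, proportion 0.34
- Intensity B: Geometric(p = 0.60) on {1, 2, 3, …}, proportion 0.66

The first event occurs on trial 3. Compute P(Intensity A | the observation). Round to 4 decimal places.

P(component k | x) = w_k·f_k(x) / marginal(x), where marginal(x) = Σ_j w_j·f_j(x).
Geometric probabilities:
  L_A = 0.50·(1−0.50)^2 = 0.50·0.25 = 0.125
  L_B = 0.60·(1−0.60)^2 = 0.60·0.16 = 0.096
Prior × likelihood for each component:
  w_A·L_A = 0.34 × 0.125 = 0.0425
  w_B·L_B = 0.66 × 0.096 = 0.06336
Denominator: 0.0425 + 0.06336 = 0.10586
So the posterior for Intensity A is 0.0425 / 0.10586 ≈ 0.4015.

0.4015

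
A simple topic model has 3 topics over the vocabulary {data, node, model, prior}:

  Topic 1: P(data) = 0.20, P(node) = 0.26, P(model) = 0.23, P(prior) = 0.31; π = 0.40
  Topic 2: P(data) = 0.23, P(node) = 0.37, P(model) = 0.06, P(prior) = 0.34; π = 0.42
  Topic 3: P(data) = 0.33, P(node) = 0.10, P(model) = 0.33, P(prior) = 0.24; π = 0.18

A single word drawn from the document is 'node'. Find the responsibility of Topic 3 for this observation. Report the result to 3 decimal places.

The responsibility of component k is w_k f_k(x) divided by Σ_j w_j f_j(x).
Categorical probabilities:
  f_1 = 0.26
  f_2 = 0.37
  f_3 = 0.1
Weight by the priors:
  w_1·f_1 = 0.40 × 0.26 = 0.104
  w_2·f_2 = 0.42 × 0.37 = 0.1554
  w_3·f_3 = 0.18 × 0.1 = 0.018
Normaliser: 0.104 + 0.1554 + 0.018 = 0.2774
So the posterior for Topic 3 is 0.018 / 0.2774 ≈ 0.065.

0.065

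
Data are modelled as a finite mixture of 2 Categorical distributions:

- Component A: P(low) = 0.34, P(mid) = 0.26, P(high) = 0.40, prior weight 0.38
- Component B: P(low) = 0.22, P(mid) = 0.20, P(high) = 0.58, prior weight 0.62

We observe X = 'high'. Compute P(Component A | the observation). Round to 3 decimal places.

0.297

By Bayes' theorem, P(k | x) = π_k f_k(x) / Σ_j π_j f_j(x).
Categorical probabilities:
  f_A = P(high | comp) = 0.40
  f_B = P(high | comp) = 0.58
Weight by the priors:
  π_A·f_A = 0.38 × 0.4 = 0.152
  π_B·f_B = 0.62 × 0.58 = 0.3596
Sum: 0.152 + 0.3596 = 0.5116
P(Component A | the observation) ≈ 0.297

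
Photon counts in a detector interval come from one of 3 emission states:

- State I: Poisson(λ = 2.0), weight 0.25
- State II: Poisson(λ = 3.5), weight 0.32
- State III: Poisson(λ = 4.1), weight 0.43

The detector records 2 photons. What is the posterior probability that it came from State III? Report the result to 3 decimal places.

Posterior ∝ prior × likelihood, so P(k | x) ∝ P(Z=k) f_k(x); normalise over all components.
Evaluate each component's likelihood at the observed value:
  L_I = 0.270671
  L_II = 0.184959
  L_III = 0.139293
Weight by the priors:
  P(Z=I)·L_I = 0.25 × 0.270671 = 0.0676676
  P(Z=II)·L_II = 0.32 × 0.184959 = 0.0591869
  P(Z=III)·L_III = 0.43 × 0.139293 = 0.0598961
Denominator: 0.0676676 + 0.0591869 + 0.0598961 = 0.186751
Responsibility of State III: 0.0598961 / 0.186751 ≈ 0.321

0.321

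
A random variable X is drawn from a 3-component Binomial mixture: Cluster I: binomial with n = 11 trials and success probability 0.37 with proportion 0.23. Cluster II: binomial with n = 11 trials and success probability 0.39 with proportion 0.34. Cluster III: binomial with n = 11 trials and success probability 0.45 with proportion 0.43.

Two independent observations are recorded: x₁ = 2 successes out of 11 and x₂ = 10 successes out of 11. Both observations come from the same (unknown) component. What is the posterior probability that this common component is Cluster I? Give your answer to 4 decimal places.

By Bayes' theorem, P(k | x) = P(Z=k) f_k(x) / Σ_j P(Z=j) f_j(x).
Since both observations come from the same component, the likelihood for component k is f_k(x₁)·f_k(x₂).
  L_I = [C(11,2)·0.37^2·0.63^9 = 55·0.1369·0.0156338 = 0.117715] × [0.000333235] = 3.92267e-05
  L_II = [C(11,2)·0.39^2·0.61^9 = 55·0.1521·0.0116941 = 0.0978274] × [0.000546221] = 5.34354e-05
  L_III = [C(11,2)·0.45^2·0.55^9 = 55·0.2025·0.00460537 = 0.0512923] × [0.00206006] = 0.000105665
Unnormalised posteriors:
  P(Z=I)·L_I = 0.23 × 3.92267e-05 = 9.02214e-06
  P(Z=II)·L_II = 0.34 × 5.34354e-05 = 1.8168e-05
  P(Z=III)·L_III = 0.43 × 0.000105665 = 4.54361e-05
Sum: 9.02214e-06 + 1.8168e-05 + 4.54361e-05 = 7.26263e-05
P(Cluster I | data) = 9.02214e-06 / 7.26263e-05 ≈ 0.1242

0.1242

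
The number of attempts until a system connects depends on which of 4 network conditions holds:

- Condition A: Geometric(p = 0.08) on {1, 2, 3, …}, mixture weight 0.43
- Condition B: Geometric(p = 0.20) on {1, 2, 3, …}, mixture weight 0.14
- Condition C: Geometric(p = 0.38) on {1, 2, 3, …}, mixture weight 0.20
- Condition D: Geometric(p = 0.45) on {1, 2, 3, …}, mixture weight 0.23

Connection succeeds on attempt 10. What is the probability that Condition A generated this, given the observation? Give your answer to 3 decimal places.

0.755

Posterior ∝ prior × likelihood, so P(k | x) ∝ π_k f_k(x); normalise over all components.
Component likelihoods at x = 10:
  L_A = 0.0377729
  L_B = 0.0268435
  L_C = 0.00514409
  L_D = 0.00207241
Multiply by the mixture weights:
  π_A·L_A = 0.43 × 0.0377729 = 0.0162424
  π_B·L_B = 0.14 × 0.0268435 = 0.0037581
  π_C·L_C = 0.20 × 0.00514409 = 0.00102882
  π_D·L_D = 0.23 × 0.00207241 = 0.000476655
Denominator: 0.0162424 + 0.0037581 + 0.00102882 + 0.000476655 = 0.0215059
P(Condition A | x) ≈ 0.755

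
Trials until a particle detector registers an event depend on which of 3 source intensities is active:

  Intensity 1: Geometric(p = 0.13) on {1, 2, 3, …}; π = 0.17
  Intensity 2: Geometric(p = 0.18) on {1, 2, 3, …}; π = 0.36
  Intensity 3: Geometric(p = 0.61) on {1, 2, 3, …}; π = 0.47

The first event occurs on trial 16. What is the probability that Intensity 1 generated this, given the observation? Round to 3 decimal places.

P(component k | x) = w_k·f_k(x) / marginal(x), where marginal(x) = Σ_j w_j·f_j(x).
Component likelihoods at x = 16:
  f_1 = 0.0160965
  f_2 = 0.00917234
  f_3 = 4.48022e-07
Unnormalised posteriors:
  w_1·f_1 = 0.17 × 0.0160965 = 0.00273641
  w_2·f_2 = 0.36 × 0.00917234 = 0.00330204
  w_3·f_3 = 0.47 × 4.48022e-07 = 2.1057e-07
Normaliser: 0.00273641 + 0.00330204 + 2.1057e-07 = 0.00603866
So the posterior for Intensity 1 is 0.00273641 / 0.00603866 ≈ 0.453.

0.453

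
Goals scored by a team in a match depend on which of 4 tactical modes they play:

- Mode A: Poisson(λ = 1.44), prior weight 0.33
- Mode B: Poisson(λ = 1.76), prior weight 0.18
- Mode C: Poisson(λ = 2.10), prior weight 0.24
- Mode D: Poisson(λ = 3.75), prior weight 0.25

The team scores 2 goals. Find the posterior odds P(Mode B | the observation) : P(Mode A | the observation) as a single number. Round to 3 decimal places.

Only the two components matter; the odds are (π_i f_i(x)) / (π_j f_j(x)).
Poisson probabilities:
  L_A = e^(−1.44)·1.44^2/2! = 0.245647
  L_B = e^(−1.76)·1.76^2/2! = 0.266463
  L_C = e^(−2.10)·2.10^2/2! = 0.270016
  L_D = e^(−3.75)·3.75^2/2! = 0.165359
Odds = (0.18/0.33) × (0.266463/0.245647) = 0.545455 × 1.08474 ≈ 0.592

0.592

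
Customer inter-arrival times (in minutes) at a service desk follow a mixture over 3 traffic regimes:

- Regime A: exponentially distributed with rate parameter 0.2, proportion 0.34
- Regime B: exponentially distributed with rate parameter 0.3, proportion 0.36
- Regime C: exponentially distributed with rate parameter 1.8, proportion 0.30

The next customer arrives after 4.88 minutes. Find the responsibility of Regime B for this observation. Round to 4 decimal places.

0.4929

Apply Bayes' rule: the posterior for each component is proportional to its prior times its likelihood at x.
Evaluate each component's likelihood at the observed value:
  f_A = 0.0753631
  f_B = 0.0693928
  f_C = 0.000275696
Unnormalised posteriors:
  P(Z=A)·f_A = 0.34 × 0.0753631 = 0.0256234
  P(Z=B)·f_B = 0.36 × 0.0693928 = 0.0249814
  P(Z=C)·f_C = 0.30 × 0.000275696 = 8.27087e-05
Denominator: 0.0256234 + 0.0249814 + 8.27087e-05 = 0.0506875
P(Regime B | the observation) ≈ 0.4929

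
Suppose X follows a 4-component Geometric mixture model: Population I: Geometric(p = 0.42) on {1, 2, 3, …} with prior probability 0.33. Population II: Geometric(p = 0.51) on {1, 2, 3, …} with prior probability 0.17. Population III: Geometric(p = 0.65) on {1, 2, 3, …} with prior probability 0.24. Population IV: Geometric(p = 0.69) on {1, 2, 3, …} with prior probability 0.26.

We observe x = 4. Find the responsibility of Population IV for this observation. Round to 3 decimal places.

Posterior ∝ prior × likelihood, so P(k | x) ∝ π_k f_k(x); normalise over all components.
Evaluate each component's likelihood at the observed value:
  p_I = 0.42·(1−0.42)^3 = 0.42·0.195112 = 0.081947
  p_II = 0.51·(1−0.51)^3 = 0.51·0.117649 = 0.060001
  p_III = 0.65·(1−0.65)^3 = 0.65·0.042875 = 0.0278687
  p_IV = 0.69·(1−0.69)^3 = 0.69·0.029791 = 0.0205558
Multiply by the mixture weights:
  π_I·p_I = 0.33 × 0.081947 = 0.0270425
  π_II·p_II = 0.17 × 0.060001 = 0.0102002
  π_III·p_III = 0.24 × 0.0278687 = 0.0066885
  π_IV·p_IV = 0.26 × 0.0205558 = 0.00534451
Evidence: 0.0270425 + 0.0102002 + 0.0066885 + 0.00534451 = 0.0492757
So the posterior for Population IV is 0.00534451 / 0.0492757 ≈ 0.108.

0.108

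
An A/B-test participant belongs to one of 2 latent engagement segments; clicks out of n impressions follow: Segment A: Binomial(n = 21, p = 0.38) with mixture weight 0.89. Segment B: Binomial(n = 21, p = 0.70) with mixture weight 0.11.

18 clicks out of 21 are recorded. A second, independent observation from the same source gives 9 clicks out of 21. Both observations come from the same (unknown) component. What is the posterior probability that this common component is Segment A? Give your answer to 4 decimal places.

P(component k | x) = w_k·f_k(x) / marginal(x), where marginal(x) = Σ_j w_j·f_j(x).
Since both observations come from the same component, the likelihood for component k is f_k(x₁)·f_k(x₂).
  L_A = [C(21,18)·0.38^18·0.62^3 = 1330·2.72964e-08·0.238328 = 8.6523e-06] × [0.156674] = 1.35559e-06
  L_B = [C(21,18)·0.70^18·0.30^3 = 1330·0.00162841·0.027 = 0.0584763] × [0.00630349] = 0.000368605
Weight by the priors:
  w_A·L_A = 0.89 × 1.35559e-06 = 1.20647e-06
  w_B·L_B = 0.11 × 0.000368605 = 4.05466e-05
Evidence: 1.20647e-06 + 4.05466e-05 = 4.1753e-05
Responsibility of Segment A: 1.20647e-06 / 4.1753e-05 ≈ 0.0289

0.0289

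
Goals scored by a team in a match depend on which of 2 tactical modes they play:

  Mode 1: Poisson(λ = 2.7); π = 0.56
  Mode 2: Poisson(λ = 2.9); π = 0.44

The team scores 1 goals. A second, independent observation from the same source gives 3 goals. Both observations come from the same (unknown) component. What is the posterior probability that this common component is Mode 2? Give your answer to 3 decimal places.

Apply Bayes' rule: the posterior for each component is proportional to its prior times its likelihood at x.
Since both observations come from the same component, the likelihood for component k is f_k(x₁)·f_k(x₂).
  f_1 = [e^(−2.7)·2.7^1/1! = 0.181455] × [0.220468] = 0.0400049
  f_2 = [e^(−2.9)·2.9^1/1! = 0.159567] × [0.22366] = 0.0356889
Prior × likelihood for each component:
  w_1·f_1 = 0.56 × 0.0400049 = 0.0224028
  w_2·f_2 = 0.44 × 0.0356889 = 0.0157031
Evidence: 0.0224028 + 0.0157031 = 0.0381059
So the posterior for Mode 2 is 0.0157031 / 0.0381059 ≈ 0.412.

0.412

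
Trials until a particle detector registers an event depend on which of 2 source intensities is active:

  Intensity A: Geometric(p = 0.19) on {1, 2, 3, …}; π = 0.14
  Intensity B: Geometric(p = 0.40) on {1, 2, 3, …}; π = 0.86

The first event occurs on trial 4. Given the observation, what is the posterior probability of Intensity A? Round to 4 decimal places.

0.1598

P(component k | x) = w_k·f_k(x) / marginal(x), where marginal(x) = Σ_j w_j·f_j(x).
Geometric probabilities:
  p_A = 0.19·(1−0.19)^3 = 0.19·0.531441 = 0.100974
  p_B = 0.40·(1−0.40)^3 = 0.40·0.216 = 0.0864
Multiply by the mixture weights:
  w_A·p_A = 0.14 × 0.100974 = 0.0141363
  w_B·p_B = 0.86 × 0.0864 = 0.074304
Sum: 0.0141363 + 0.074304 = 0.0884403
P(Intensity A | data) ≈ 0.1598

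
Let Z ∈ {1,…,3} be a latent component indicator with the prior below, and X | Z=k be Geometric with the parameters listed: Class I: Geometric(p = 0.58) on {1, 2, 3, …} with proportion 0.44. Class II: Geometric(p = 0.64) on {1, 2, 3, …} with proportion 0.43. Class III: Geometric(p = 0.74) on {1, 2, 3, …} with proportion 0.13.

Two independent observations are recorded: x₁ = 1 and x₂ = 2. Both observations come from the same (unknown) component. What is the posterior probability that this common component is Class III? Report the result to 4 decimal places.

Apply Bayes' rule: the posterior for each component is proportional to its prior times its likelihood at x.
Since both observations come from the same component, the likelihood for component k is f_k(x₁)·f_k(x₂).
  p_I = [0.58·(1−0.58)^0 = 0.58·1 = 0.58] × [0.2436] = 0.141288
  p_II = [0.64·(1−0.64)^0 = 0.64·1 = 0.64] × [0.2304] = 0.147456
  p_III = [0.74·(1−0.74)^0 = 0.74·1 = 0.74] × [0.1924] = 0.142376
Prior × likelihood for each component:
  π_I·p_I = 0.44 × 0.141288 = 0.0621667
  π_II·p_II = 0.43 × 0.147456 = 0.0634061
  π_III·p_III = 0.13 × 0.142376 = 0.0185089
Normaliser: 0.0621667 + 0.0634061 + 0.0185089 = 0.144082
Responsibility of Class III: 0.0185089 / 0.144082 ≈ 0.1285

0.1285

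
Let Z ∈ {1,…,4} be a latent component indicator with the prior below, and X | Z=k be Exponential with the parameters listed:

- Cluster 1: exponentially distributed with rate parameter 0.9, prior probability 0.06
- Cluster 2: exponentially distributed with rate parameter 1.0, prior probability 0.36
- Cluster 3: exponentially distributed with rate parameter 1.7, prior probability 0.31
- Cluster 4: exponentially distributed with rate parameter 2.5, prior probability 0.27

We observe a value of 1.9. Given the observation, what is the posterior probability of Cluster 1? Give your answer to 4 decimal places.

Apply Bayes' rule: the posterior for each component is proportional to its prior times its likelihood at x.
Component likelihoods at x = 1.9:
  L_1 = 0.162779
  L_2 = 0.149569
  L_3 = 0.0672477
  L_4 = 0.0216292
Weight by the priors:
  π_1·L_1 = 0.06 × 0.162779 = 0.00976675
  π_2·L_2 = 0.36 × 0.149569 = 0.0538447
  π_3·L_3 = 0.31 × 0.0672477 = 0.0208468
  π_4·L_4 = 0.27 × 0.0216292 = 0.00583989
Sum: 0.00976675 + 0.0538447 + 0.0208468 + 0.00583989 = 0.0902982
P(Cluster 1 | the observation) = 0.00976675 / 0.0902982 ≈ 0.1082

0.1082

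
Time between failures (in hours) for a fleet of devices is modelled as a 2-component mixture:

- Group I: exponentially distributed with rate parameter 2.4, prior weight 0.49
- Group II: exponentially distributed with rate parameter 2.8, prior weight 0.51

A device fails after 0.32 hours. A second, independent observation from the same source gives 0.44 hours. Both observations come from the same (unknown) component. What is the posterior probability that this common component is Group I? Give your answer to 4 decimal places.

The responsibility of component k is w_k f_k(x) divided by Σ_j w_j f_j(x).
Since both observations come from the same component, the likelihood for component k is f_k(x₁)·f_k(x₂).
  p_I = [2.4·e^(−2.4·0.32) = 2.4·e^(−0.7680) = 1.11346] × [0.834827] = 0.929543
  p_II = [2.8·e^(−2.8·0.32) = 2.8·e^(−0.8960) = 1.14296] × [0.816784] = 0.93355
Multiply by the mixture weights:
  w_I·p_I = 0.49 × 0.929543 = 0.455476
  w_II·p_II = 0.51 × 0.93355 = 0.47611
Evidence: 0.455476 + 0.47611 = 0.931586
So the posterior for Group I is 0.455476 / 0.931586 ≈ 0.4889.

0.4889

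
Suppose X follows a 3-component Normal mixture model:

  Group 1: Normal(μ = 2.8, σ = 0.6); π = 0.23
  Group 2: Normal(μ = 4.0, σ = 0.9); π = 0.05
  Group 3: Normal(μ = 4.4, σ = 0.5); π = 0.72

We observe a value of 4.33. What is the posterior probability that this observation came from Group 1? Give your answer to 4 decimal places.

P(component k | x) = π_k·f_k(x) / marginal(x), where marginal(x) = Σ_j π_j·f_j(x).
Component likelihoods at x = 4.33:
  f_1 = 0.0257489
  f_2 = 0.414451
  f_3 = 0.790103
Weight by the priors:
  π_1·f_1 = 0.23 × 0.0257489 = 0.00592225
  π_2·f_2 = 0.05 × 0.414451 = 0.0207226
  π_3·f_3 = 0.72 × 0.790103 = 0.568875
Marginal: 0.00592225 + 0.0207226 + 0.568875 = 0.595519
P(Group 1 | data) ≈ 0.0099

0.0099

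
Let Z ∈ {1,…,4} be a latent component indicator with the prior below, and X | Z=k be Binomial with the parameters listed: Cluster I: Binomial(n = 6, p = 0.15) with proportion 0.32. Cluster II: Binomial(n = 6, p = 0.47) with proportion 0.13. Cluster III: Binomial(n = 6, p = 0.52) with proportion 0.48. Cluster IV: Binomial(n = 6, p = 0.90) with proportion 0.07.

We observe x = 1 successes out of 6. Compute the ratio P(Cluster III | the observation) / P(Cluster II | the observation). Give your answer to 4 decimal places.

2.4890

Since P(k|x) ∝ w_k f_k(x), the posterior odds are w_i f_i(x) / (w_j f_j(x)).
Evaluate each component's likelihood at the observed value:
  f_I = 0.399335
  f_II = 0.117931
  f_III = 0.0794988
  f_IV = 5.4e-05
0.0381594 / 0.015331 ≈ 2.4890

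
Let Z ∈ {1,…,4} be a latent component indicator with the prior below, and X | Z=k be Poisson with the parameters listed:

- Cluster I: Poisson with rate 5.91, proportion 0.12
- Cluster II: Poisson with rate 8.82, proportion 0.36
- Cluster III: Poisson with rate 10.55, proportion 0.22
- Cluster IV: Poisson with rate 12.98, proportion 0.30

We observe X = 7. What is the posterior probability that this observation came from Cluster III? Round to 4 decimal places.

The responsibility of component k is π_k f_k(x) divided by Σ_j π_j f_j(x).
Component likelihoods at x = 7:
  L_I = 0.135519
  L_II = 0.121723
  L_III = 0.0756014
  L_IV = 0.0284021
Unnormalised posteriors:
  π_I·L_I = 0.12 × 0.135519 = 0.0162623
  π_II·L_II = 0.36 × 0.121723 = 0.0438202
  π_III·L_III = 0.22 × 0.0756014 = 0.0166323
  π_IV·L_IV = 0.30 × 0.0284021 = 0.00852062
Normaliser: 0.0162623 + 0.0438202 + 0.0166323 + 0.00852062 = 0.0852355
So the posterior for Cluster III is 0.0166323 / 0.0852355 ≈ 0.1951.

0.1951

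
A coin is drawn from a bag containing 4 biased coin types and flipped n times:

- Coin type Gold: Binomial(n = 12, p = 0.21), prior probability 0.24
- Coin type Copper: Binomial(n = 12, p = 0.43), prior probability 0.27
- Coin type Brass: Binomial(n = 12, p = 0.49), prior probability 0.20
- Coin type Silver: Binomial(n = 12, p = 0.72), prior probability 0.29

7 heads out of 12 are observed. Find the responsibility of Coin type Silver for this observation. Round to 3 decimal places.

The responsibility of component k is w_k f_k(x) divided by Σ_j w_j f_j(x).
Evaluate each component's likelihood at the observed value:
  L_Gold = 0.0043893
  L_Copper = 0.129532
  L_Brass = 0.185331
  L_Silver = 0.136723
Multiply by the mixture weights:
  w_Gold·L_Gold = 0.24 × 0.0043893 = 0.00105343
  w_Copper·L_Copper = 0.27 × 0.129532 = 0.0349738
  w_Brass·L_Brass = 0.20 × 0.185331 = 0.0370662
  w_Silver·L_Silver = 0.29 × 0.136723 = 0.0396498
Marginal: 0.00105343 + 0.0349738 + 0.0370662 + 0.0396498 = 0.112743
So the posterior for Coin type Silver is 0.0396498 / 0.112743 ≈ 0.352.

0.352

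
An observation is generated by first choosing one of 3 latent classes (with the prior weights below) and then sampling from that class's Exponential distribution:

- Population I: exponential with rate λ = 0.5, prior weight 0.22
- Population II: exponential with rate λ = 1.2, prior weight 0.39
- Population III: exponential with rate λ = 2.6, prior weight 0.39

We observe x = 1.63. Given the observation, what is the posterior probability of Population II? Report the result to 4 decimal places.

0.5110

By Bayes' theorem, P(k | x) = P(Z=k) f_k(x) / Σ_j P(Z=j) f_j(x).
Evaluate each component's likelihood at the observed value:
  L_I = 0.5·e^(−0.5·1.63) = 0.5·e^(−0.8150) = 0.22132
  L_II = 1.2·e^(−1.2·1.63) = 1.2·e^(−1.9560) = 0.169708
  L_III = 2.6·e^(−2.6·1.63) = 2.6·e^(−4.2380) = 0.0375347
Prior × likelihood for each component:
  P(Z=I)·L_I = 0.22 × 0.22132 = 0.0486903
  P(Z=II)·L_II = 0.39 × 0.169708 = 0.066186
  P(Z=III)·L_III = 0.39 × 0.0375347 = 0.0146385
Sum: 0.0486903 + 0.066186 + 0.0146385 = 0.129515
So the posterior for Population II is 0.066186 / 0.129515 ≈ 0.5110.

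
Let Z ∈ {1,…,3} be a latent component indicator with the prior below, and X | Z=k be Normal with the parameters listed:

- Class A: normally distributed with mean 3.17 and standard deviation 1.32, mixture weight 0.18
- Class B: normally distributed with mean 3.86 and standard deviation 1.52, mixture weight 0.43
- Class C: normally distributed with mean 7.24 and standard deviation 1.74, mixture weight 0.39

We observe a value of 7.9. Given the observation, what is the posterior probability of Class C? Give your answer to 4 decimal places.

0.9609

By Bayes' theorem, P(k | x) = π_k f_k(x) / Σ_j π_j f_j(x).
Evaluate each component's likelihood at the observed value:
  f_A = (1/(1.32·√(2π)))·exp(−(7.9−3.17)²/(2·1.32²)) = 0.302229·exp(-6.42014) = 0.000492159
  f_B = (1/(1.52·√(2π)))·exp(−(7.9−3.86)²/(2·1.52²)) = 0.262462·exp(-3.53220) = 0.00767451
  f_C = (1/(1.74·√(2π)))·exp(−(7.9−7.24)²/(2·1.74²)) = 0.229277·exp(-0.07194) = 0.213363
Multiply by the mixture weights:
  π_A·f_A = 0.18 × 0.000492159 = 8.85886e-05
  π_B·f_B = 0.43 × 0.00767451 = 0.00330004
  π_C·f_C = 0.39 × 0.213363 = 0.0832114
Marginal: 8.85886e-05 + 0.00330004 + 0.0832114 = 0.0866001
Responsibility of Class C: 0.0832114 / 0.0866001 ≈ 0.9609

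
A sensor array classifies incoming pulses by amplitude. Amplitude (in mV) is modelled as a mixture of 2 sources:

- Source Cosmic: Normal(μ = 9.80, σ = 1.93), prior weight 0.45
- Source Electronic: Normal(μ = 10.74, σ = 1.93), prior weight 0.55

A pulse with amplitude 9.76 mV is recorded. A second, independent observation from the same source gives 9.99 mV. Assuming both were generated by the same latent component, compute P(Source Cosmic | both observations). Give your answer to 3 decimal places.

The responsibility of component k is P(Z=k) f_k(x) divided by Σ_j P(Z=j) f_j(x).
Since both observations come from the same component, the likelihood for component k is f_k(x₁)·f_k(x₂).
  L_Cosmic = [(1/(1.93·√(2π)))·exp(−(9.76−9.80)²/(2·1.93²)) = 0.206706·exp(-0.00021) = 0.206661] × [0.205707] = 0.0425116
  L_Electronic = [(1/(1.93·√(2π)))·exp(−(9.76−10.74)²/(2·1.93²)) = 0.206706·exp(-0.12892) = 0.181704] × [0.191673] = 0.0348278
Unnormalised posteriors:
  P(Z=Cosmic)·L_Cosmic = 0.45 × 0.0425116 = 0.0191302
  P(Z=Electronic)·L_Electronic = 0.55 × 0.0348278 = 0.0191553
Evidence: 0.0191302 + 0.0191553 = 0.0382855
So the posterior for Source Cosmic is 0.0191302 / 0.0382855 ≈ 0.500.

0.500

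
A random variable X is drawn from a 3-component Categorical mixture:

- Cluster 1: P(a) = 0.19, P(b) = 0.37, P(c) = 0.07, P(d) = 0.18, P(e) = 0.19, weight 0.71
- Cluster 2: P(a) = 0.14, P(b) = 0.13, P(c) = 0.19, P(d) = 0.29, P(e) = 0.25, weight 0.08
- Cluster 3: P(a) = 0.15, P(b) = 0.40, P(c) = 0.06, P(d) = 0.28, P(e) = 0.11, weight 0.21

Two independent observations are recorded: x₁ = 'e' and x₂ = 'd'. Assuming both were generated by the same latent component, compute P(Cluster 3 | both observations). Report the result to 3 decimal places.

By Bayes' theorem, P(k | x) = π_k f_k(x) / Σ_j π_j f_j(x).
Since both observations come from the same component, the likelihood for component k is f_k(x₁)·f_k(x₂).
  f_1 = [0.19] × [0.18] = 0.0342
  f_2 = [0.25] × [0.29] = 0.0725
  f_3 = [0.11] × [0.28] = 0.0308
Prior × likelihood for each component:
  π_1·f_1 = 0.71 × 0.0342 = 0.024282
  π_2·f_2 = 0.08 × 0.0725 = 0.0058
  π_3·f_3 = 0.21 × 0.0308 = 0.006468
Marginal: 0.024282 + 0.0058 + 0.006468 = 0.03655
So the posterior for Cluster 3 is 0.006468 / 0.03655 ≈ 0.177.

0.177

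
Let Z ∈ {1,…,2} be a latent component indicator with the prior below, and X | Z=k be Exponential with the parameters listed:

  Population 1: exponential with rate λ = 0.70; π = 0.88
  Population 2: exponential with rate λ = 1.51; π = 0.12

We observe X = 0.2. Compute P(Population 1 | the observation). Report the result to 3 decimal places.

0.800

Apply Bayes' rule: the posterior for each component is proportional to its prior times its likelihood at x.
Exponential densities:
  f_1 = 0.608551
  f_2 = 1.1164
Weight by the priors:
  P(Z=1)·f_1 = 0.88 × 0.608551 = 0.535525
  P(Z=2)·f_2 = 0.12 × 1.1164 = 0.133968
Normaliser: 0.535525 + 0.133968 = 0.669493
So the posterior for Population 1 is 0.535525 / 0.669493 ≈ 0.800.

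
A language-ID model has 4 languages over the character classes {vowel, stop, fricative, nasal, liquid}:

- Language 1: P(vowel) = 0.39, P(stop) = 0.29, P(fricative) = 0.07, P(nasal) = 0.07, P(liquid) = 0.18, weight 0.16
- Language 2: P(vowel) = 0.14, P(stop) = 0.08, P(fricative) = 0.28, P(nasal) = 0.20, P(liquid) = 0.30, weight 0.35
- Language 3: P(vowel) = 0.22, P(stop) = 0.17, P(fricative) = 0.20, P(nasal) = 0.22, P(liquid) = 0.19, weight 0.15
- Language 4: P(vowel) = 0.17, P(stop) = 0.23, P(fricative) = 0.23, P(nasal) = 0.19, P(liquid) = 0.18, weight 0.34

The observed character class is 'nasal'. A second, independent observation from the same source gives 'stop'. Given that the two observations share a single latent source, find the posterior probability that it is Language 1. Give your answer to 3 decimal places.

0.111

Posterior ∝ prior × likelihood, so P(k | x) ∝ π_k f_k(x); normalise over all components.
Since both observations come from the same component, the likelihood for component k is f_k(x₁)·f_k(x₂).
  f_1 = [P(nasal | comp) = 0.07] × [0.29] = 0.0203
  f_2 = [P(nasal | comp) = 0.20] × [0.08] = 0.016
  f_3 = [P(nasal | comp) = 0.22] × [0.17] = 0.0374
  f_4 = [P(nasal | comp) = 0.19] × [0.23] = 0.0437
Weight by the priors:
  π_1·f_1 = 0.16 × 0.0203 = 0.003248
  π_2·f_2 = 0.35 × 0.016 = 0.0056
  π_3·f_3 = 0.15 × 0.0374 = 0.00561
  π_4·f_4 = 0.34 × 0.0437 = 0.014858
Denominator: 0.003248 + 0.0056 + 0.00561 + 0.014858 = 0.029316
Responsibility of Language 1: 0.003248 / 0.029316 ≈ 0.111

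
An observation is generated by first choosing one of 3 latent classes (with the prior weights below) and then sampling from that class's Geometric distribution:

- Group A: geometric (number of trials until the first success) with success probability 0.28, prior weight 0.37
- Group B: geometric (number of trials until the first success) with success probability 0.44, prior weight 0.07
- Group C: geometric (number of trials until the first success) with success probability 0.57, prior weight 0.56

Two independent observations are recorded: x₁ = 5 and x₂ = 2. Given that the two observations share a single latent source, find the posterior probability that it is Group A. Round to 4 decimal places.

Posterior ∝ prior × likelihood, so P(k | x) ∝ π_k f_k(x); normalise over all components.
Since both observations come from the same component, the likelihood for component k is f_k(x₁)·f_k(x₂).
  f_A = [0.0752468] × [0.2016] = 0.0151698
  f_B = [0.0432718] × [0.2464] = 0.0106622
  f_C = [0.0194872] × [0.2451] = 0.0047763
Prior × likelihood for each component:
  π_A·f_A = 0.37 × 0.0151698 = 0.00561281
  π_B·f_B = 0.07 × 0.0106622 = 0.000746352
  π_C·f_C = 0.56 × 0.0047763 = 0.00267473
Denominator: 0.00561281 + 0.000746352 + 0.00267473 = 0.00903389
Responsibility of Group A: 0.00561281 / 0.00903389 ≈ 0.6213

0.6213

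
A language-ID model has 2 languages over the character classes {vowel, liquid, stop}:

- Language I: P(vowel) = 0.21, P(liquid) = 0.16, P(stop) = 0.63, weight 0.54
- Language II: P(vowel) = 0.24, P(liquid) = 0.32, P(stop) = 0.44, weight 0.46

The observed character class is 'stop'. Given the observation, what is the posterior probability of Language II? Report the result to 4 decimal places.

By Bayes' theorem, P(k | x) = π_k f_k(x) / Σ_j π_j f_j(x).
Component likelihoods at x = 'stop':
  L_I = P(stop | comp) = 0.63
  L_II = P(stop | comp) = 0.44
Weight by the priors:
  π_I·L_I = 0.54 × 0.63 = 0.3402
  π_II·L_II = 0.46 × 0.44 = 0.2024
Marginal: 0.3402 + 0.2024 = 0.5426
P(Language II | 'stop') ≈ 0.3730

0.3730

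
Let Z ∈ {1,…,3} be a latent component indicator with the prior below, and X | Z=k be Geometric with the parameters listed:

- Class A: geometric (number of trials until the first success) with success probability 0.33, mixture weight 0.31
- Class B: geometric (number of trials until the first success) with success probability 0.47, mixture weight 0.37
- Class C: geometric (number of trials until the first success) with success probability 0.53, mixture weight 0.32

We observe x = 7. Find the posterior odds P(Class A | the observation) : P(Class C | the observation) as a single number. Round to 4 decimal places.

5.0619

Since P(k|x) ∝ P(Z=k) f_k(x), the posterior odds are P(Z=i) f_i(x) / (P(Z=j) f_j(x)).
Geometric probabilities:
  L_A = 0.0298513
  L_B = 0.0104172
  L_C = 0.00571298
0.00925389 / 0.00182815 ≈ 5.0619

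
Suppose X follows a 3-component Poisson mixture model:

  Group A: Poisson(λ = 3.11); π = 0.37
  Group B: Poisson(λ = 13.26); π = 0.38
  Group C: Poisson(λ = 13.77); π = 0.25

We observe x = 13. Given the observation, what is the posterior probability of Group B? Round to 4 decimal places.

By Bayes' theorem, P(k | x) = w_k f_k(x) / Σ_j w_j f_j(x).
Poisson probabilities:
  L_A = e^(−3.11)·3.11^13/13! = 1.82368e-05
  L_B = e^(−13.26)·13.26^13/13! = 0.109658
  L_C = e^(−13.77)·13.77^13/13! = 0.107554
Prior × likelihood for each component:
  w_A·L_A = 0.37 × 1.82368e-05 = 6.74762e-06
  w_B·L_B = 0.38 × 0.109658 = 0.0416701
  w_C·L_C = 0.25 × 0.107554 = 0.0268885
Sum: 6.74762e-06 + 0.0416701 + 0.0268885 = 0.0685653
P(Group B | the observation) ≈ 0.6077

0.6077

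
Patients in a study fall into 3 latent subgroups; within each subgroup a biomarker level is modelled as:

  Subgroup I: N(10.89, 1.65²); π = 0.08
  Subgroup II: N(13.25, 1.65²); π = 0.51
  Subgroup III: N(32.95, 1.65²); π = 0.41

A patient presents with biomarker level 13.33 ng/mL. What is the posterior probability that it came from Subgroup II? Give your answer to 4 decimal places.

0.9500

By Bayes' theorem, P(k | x) = π_k f_k(x) / Σ_j π_j f_j(x).
Normal densities:
  f_I = 0.081015
  f_II = 0.241499
  f_III = 4.78818e-32
Weight by the priors:
  π_I·f_I = 0.08 × 0.081015 = 0.0064812
  π_II·f_II = 0.51 × 0.241499 = 0.123165
  π_III·f_III = 0.41 × 4.78818e-32 = 1.96315e-32
Normaliser: 0.0064812 + 0.123165 + 1.96315e-32 = 0.129646
P(Subgroup II | data) ≈ 0.9500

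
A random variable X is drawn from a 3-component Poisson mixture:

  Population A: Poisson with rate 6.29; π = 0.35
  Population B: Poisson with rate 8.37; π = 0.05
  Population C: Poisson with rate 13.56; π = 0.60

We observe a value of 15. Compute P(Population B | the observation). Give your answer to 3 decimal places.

Posterior ∝ prior × likelihood, so P(k | x) ∝ P(Z=k) f_k(x); normalise over all components.
Component likelihoods at x = 15:
  p_A = 0.00135378
  p_B = 0.0122839
  p_C = 0.0951399
Weight by the priors:
  P(Z=A)·p_A = 0.35 × 0.00135378 = 0.000473823
  P(Z=B)·p_B = 0.05 × 0.0122839 = 0.000614197
  P(Z=C)·p_C = 0.60 × 0.0951399 = 0.0570839
Marginal: 0.000473823 + 0.000614197 + 0.0570839 = 0.0581719
P(Population B | data) ≈ 0.011

0.011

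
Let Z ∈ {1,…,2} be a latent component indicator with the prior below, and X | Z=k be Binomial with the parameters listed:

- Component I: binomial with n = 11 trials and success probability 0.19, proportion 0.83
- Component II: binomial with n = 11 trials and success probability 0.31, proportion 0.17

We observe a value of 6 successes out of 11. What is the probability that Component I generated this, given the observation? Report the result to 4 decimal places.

0.3659

Apply Bayes' rule: the posterior for each component is proportional to its prior times its likelihood at x.
Evaluate each component's likelihood at the observed value:
  p_I = C(11,6)·0.19^6·0.81^5 = 462·4.70459e-05·0.348678 = 0.00757859
  p_II = C(11,6)·0.31^6·0.69^5 = 462·0.000887504·0.156403 = 0.0641295
Weight by the priors:
  w_I·p_I = 0.83 × 0.00757859 = 0.00629023
  w_II·p_II = 0.17 × 0.0641295 = 0.010902
Normaliser: 0.00629023 + 0.010902 = 0.0171922
P(Component I | the observation) = 0.00629023 / 0.0171922 ≈ 0.3659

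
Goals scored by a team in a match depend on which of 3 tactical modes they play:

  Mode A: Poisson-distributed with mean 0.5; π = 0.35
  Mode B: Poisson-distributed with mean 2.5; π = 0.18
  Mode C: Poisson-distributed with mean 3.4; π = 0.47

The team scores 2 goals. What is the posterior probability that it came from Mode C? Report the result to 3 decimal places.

0.555

The responsibility of component k is P(Z=k) f_k(x) divided by Σ_j P(Z=j) f_j(x).
Poisson probabilities:
  p_A = 0.0758163
  p_B = 0.256516
  p_C = 0.192898
Weight by the priors:
  P(Z=A)·p_A = 0.35 × 0.0758163 = 0.0265357
  P(Z=B)·p_B = 0.18 × 0.256516 = 0.0461728
  P(Z=C)·p_C = 0.47 × 0.192898 = 0.0906618
Sum: 0.0265357 + 0.0461728 + 0.0906618 = 0.16337
Responsibility of Mode C: 0.0906618 / 0.16337 ≈ 0.555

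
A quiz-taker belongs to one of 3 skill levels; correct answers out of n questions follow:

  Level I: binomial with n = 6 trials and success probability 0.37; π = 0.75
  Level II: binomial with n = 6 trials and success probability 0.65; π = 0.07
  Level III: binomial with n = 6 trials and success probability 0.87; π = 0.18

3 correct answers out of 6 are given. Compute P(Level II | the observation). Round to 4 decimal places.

0.0779

By Bayes' theorem, P(k | x) = π_k f_k(x) / Σ_j π_j f_j(x).
Evaluate each component's likelihood at the observed value:
  p_I = C(6,3)·0.37^3·0.63^3 = 20·0.050653·0.250047 = 0.253313
  p_II = C(6,3)·0.65^3·0.35^3 = 20·0.274625·0.042875 = 0.235491
  p_III = C(6,3)·0.87^3·0.13^3 = 20·0.658503·0.002197 = 0.0289346
Prior × likelihood for each component:
  π_I·p_I = 0.75 × 0.253313 = 0.189984
  π_II·p_II = 0.07 × 0.235491 = 0.0164844
  π_III·p_III = 0.18 × 0.0289346 = 0.00520823
Normaliser: 0.189984 + 0.0164844 + 0.00520823 = 0.211677
So the posterior for Level II is 0.0164844 / 0.211677 ≈ 0.0779.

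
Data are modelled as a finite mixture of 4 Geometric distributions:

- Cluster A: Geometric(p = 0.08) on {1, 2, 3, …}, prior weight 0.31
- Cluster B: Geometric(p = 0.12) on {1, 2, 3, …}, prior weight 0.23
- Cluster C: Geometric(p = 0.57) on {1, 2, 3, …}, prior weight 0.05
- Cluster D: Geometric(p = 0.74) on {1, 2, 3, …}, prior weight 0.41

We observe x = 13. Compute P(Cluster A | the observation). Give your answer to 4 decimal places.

Posterior ∝ prior × likelihood, so P(k | x) ∝ π_k f_k(x); normalise over all components.
Evaluate each component's likelihood at the observed value:
  p_A = 0.0294133
  p_B = 0.0258805
  p_C = 2.2777e-05
  p_D = 7.06174e-08
Unnormalised posteriors:
  π_A·p_A = 0.31 × 0.0294133 = 0.00911813
  π_B·p_B = 0.23 × 0.0258805 = 0.00595252
  π_C·p_C = 0.05 × 2.2777e-05 = 1.13885e-06
  π_D·p_D = 0.41 × 7.06174e-08 = 2.89531e-08
Evidence: 0.00911813 + 0.00595252 + 1.13885e-06 + 2.89531e-08 = 0.0150718
So the posterior for Cluster A is 0.00911813 / 0.0150718 ≈ 0.6050.

0.6050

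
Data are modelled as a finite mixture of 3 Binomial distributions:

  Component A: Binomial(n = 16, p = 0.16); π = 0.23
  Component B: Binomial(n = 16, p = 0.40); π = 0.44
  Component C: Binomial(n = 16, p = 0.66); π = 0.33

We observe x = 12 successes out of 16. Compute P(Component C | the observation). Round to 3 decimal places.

P(component k | x) = π_k·f_k(x) / marginal(x), where marginal(x) = Σ_j π_j·f_j(x).
Component likelihoods at x = 12 successes out of 16:
  f_A = C(16,12)·0.16^12·0.84^4 = 1820·2.81475e-10·0.497871 = 2.55052e-07
  f_B = C(16,12)·0.40^12·0.60^4 = 1820·1.67772e-05·0.1296 = 0.00395728
  f_C = C(16,12)·0.66^12·0.34^4 = 1820·0.00683168·0.0133634 = 0.166155
Multiply by the mixture weights:
  π_A·f_A = 0.23 × 2.55052e-07 = 5.86619e-08
  π_B·f_B = 0.44 × 0.00395728 = 0.0017412
  π_C·f_C = 0.33 × 0.166155 = 0.0548313
Sum: 5.86619e-08 + 0.0017412 + 0.0548313 = 0.0565725
Responsibility of Component C: 0.0548313 / 0.0565725 ≈ 0.969

0.969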